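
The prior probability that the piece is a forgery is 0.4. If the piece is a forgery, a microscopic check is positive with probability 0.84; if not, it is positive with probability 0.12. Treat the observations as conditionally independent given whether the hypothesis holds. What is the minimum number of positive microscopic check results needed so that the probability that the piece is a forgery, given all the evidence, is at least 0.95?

2

Prior odds = 0.4/0.6 = 2/3.
Likelihood ratio of a positive = 0.84/0.12 = 7.
Target odds: 0.95 ÷ 0.05 = 19.
Require 7ⁿ ≥ 19 ÷ (2/3) = 28.5.
7¹ = 7 falls short of 28.5 but 7² = 49 reaches it, so n = 2.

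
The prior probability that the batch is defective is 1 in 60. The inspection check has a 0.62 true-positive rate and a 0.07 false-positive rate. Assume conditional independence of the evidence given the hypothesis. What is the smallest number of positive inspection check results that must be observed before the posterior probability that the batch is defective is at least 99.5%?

Prior odds: (1/60) ÷ (59/60) = 1/59.
Likelihood ratio of a positive result = 0.62/0.07 = 62/7.
Target posterior odds = 0.995/0.005 = 199.
Need (1/59) × (62/7)ⁿ ≥ 199, i.e. (62/7)ⁿ ≥ 11741.
(62/7)⁴ = 14776336/2401 falls short of 11741 but (62/7)⁵ = 916132832/16807 reaches it, so n = 5.

5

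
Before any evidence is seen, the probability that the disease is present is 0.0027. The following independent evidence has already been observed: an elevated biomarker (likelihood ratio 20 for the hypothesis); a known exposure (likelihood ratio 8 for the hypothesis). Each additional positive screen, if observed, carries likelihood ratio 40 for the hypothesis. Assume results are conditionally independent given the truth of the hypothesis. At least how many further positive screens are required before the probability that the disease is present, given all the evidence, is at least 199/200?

2

Prior odds = 0.0027/0.9973 = 27/9973.
Combined Bayes factor of the evidence already in hand = 20 × 8 = 160.
Odds after that evidence = (27/9973) × 160 = 4320/9973.
Target odds = 0.995/0.005 = 199.
Need 40ⁿ ≥ 199 ÷ (4320/9973) = 1984627/4320.
40¹ = 40 falls short of 1984627/4320 but 40² = 1600 reaches it, so n = 2.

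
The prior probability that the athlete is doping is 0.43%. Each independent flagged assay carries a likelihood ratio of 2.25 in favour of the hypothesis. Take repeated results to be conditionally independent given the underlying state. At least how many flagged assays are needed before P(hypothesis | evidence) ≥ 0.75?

9

Prior odds: 0.0043 ÷ 0.9957 = 43/9957.
Likelihood ratio per flagged assay = 2.25.
Target posterior odds = 0.75/0.25 = 3.
Need (43/9957) × 2.25ⁿ ≥ 3, i.e. 2.25ⁿ ≥ 29871/43.
2.25⁸ = 43046721/65536 falls short of 29871/43 but 2.25⁹ = 387420489/262144 reaches it, so n = 9.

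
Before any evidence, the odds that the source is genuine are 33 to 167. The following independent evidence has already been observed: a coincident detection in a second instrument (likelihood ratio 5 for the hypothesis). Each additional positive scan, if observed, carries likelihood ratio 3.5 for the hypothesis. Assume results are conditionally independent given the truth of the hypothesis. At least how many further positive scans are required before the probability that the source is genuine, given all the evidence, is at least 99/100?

4

Prior odds = 33/167.
Bayes factor of the evidence already in hand = 5.
Odds after that evidence = (33/167) × 5 = 165/167.
Target odds = 0.99/0.01 = 99.
Need 3.5ⁿ ≥ 99 ÷ (165/167) = 100.2.
3.5³ = 42.875 falls short of 100.2 but 3.5⁴ = 150.0625 reaches it, so n = 4.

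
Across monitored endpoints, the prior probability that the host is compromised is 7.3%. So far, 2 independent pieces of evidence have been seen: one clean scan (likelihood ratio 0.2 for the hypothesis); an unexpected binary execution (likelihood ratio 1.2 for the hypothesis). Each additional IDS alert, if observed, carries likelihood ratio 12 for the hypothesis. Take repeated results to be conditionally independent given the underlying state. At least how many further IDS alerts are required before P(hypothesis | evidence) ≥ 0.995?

Prior odds = 0.073/0.927 = 73/927.
Combined Bayes factor of the evidence already in hand = 0.2 × 1.2 = 0.24.
Odds after that evidence = (73/927) × 0.24 = 146/7725.
Target odds = 0.995/0.005 = 199.
Need 12ⁿ ≥ 199 ÷ (146/7725) = 1537275/146.
12³ = 1728 falls short of 1537275/146 but 12⁴ = 20736 reaches it, so n = 4.

4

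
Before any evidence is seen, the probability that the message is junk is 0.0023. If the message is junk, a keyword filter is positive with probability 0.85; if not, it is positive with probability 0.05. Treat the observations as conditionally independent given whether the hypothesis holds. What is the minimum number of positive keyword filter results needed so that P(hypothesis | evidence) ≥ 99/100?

Prior odds = 0.0023/0.9977 = 23/9977.
Likelihood ratio of a positive = 0.85/0.05 = 17.
Target posterior odds = 0.99/0.01 = 99.
Require 17ⁿ ≥ 99 ÷ (23/9977) = 987723/23.
17³ = 4913 falls short of 987723/23 but 17⁴ = 83521 reaches it, so n = 4.

4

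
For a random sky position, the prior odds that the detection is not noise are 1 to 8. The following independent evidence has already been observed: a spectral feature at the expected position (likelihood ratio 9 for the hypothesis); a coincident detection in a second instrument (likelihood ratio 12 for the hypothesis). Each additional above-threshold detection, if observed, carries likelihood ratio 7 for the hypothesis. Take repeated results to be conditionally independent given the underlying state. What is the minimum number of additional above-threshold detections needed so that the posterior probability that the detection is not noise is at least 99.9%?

Prior odds = 0.125.
Combined Bayes factor of the evidence already in hand = 9 × 12 = 108.
Odds after that evidence = 0.125 × 108 = 13.5.
Target odds = 0.999/0.001 = 999.
Need 7ⁿ ≥ 999 ÷ 13.5 = 74.
7² = 49 falls short of 74 but 7³ = 343 reaches it, so n = 3.

3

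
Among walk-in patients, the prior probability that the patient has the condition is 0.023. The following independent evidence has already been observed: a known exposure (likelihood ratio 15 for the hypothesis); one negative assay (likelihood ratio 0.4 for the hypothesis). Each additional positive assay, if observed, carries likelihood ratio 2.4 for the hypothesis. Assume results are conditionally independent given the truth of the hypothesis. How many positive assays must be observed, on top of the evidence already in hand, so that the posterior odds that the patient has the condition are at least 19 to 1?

6

Prior odds = 0.023/0.977 = 23/977.
Combined Bayes factor of the evidence already in hand = 15 × 0.4 = 6.
Odds after that evidence = (23/977) × 6 = 138/977.
Target odds = 19.
Need 2.4ⁿ ≥ 19 ÷ (138/977) = 18563/138.
2.4⁵ = 79.62624 falls short of 18563/138 but 2.4⁶ = 2985984/15625 reaches it, so n = 6.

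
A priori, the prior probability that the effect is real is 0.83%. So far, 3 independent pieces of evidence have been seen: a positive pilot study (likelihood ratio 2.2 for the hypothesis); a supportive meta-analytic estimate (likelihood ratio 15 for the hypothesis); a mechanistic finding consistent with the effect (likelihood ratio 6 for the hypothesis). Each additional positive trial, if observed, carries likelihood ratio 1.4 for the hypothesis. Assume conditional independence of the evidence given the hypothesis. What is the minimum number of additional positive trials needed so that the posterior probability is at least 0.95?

Prior odds = 0.0083/0.9917 = 83/9917.
Combined Bayes factor of the evidence already in hand = 2.2 × 15 × 6 = 198.
Odds after that evidence = (83/9917) × 198 = 16434/9917.
Target odds = 0.95/0.05 = 19.
Need 1.4ⁿ ≥ 19 ÷ (16434/9917) = 188423/16434.
1.4⁷ = 823543/78125 falls short of 188423/16434 but 1.4⁸ = 5764801/390625 reaches it, so n = 8.

8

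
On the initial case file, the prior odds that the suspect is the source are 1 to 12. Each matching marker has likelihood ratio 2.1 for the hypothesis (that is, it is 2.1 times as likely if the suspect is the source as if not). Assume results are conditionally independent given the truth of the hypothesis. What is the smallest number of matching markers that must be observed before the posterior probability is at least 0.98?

9

Prior odds = 1/12.
Likelihood ratio per matching marker = 2.1.
Target posterior odds = 0.98/0.02 = 49.
Need (1/12) × 2.1ⁿ ≥ 49, i.e. 2.1ⁿ ≥ 588.
2.1⁸ ≈378.229 falls short of 588 but 2.1⁹ ≈794.28 reaches it, so n = 9.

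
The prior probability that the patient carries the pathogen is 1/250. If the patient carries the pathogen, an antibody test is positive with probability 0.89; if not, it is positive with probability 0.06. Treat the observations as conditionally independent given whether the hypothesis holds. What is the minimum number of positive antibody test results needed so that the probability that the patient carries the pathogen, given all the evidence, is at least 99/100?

4

Prior odds = 0.004/0.996 = 1/249.
Likelihood ratio of a positive = 0.89/0.06 = 89/6.
Target posterior odds = 0.99/0.01 = 99.
Need (1/249) × (89/6)ⁿ ≥ 99, i.e. (89/6)ⁿ ≥ 24651.
(89/6)³ = 704969/216 falls short of 24651 but (89/6)⁴ = 62742241/1296 reaches it, so n = 4.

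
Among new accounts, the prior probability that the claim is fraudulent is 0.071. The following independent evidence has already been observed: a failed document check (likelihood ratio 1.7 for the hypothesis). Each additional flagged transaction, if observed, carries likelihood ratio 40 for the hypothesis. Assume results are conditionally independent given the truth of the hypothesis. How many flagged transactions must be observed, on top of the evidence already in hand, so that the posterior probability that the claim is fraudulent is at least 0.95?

Prior odds = 0.071/0.929 = 71/929.
Bayes factor of the evidence already in hand = 1.7.
Odds after that evidence = (71/929) × 1.7 = 1207/9290.
Target odds = 0.95/0.05 = 19.
Need 40ⁿ ≥ 19 ÷ (1207/9290) = 176510/1207.
40¹ = 40 falls short of 176510/1207 but 40² = 1600 reaches it, so n = 2.

2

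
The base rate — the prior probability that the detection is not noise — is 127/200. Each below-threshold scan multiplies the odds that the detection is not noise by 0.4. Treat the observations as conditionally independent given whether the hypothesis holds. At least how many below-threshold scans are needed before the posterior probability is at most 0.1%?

Prior odds = 0.635/0.365 = 127/73.
Likelihood ratio per below-threshold scan = 0.4.
Target odds: 0.001 ÷ 0.999 = 1/999.
Need (127/73) × 0.4ⁿ ≤ 1/999, i.e. 0.4ⁿ ≤ 73/126873.
0.4⁸ = 256/390625 is still above 73/126873 but 0.4⁹ = 512/1953125 is at or below it, so n = 9.

9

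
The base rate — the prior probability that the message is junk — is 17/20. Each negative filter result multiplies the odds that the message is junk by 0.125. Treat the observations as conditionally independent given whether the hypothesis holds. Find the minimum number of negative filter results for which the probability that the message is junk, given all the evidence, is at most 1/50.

3

Prior odds = 0.85/0.15 = 17/3.
Likelihood ratio per negative filter result = 0.125.
Target odds: 0.02 ÷ 0.98 = 1/49.
Need (17/3) × 0.125ⁿ ≤ 1/49, i.e. 0.125ⁿ ≤ 3/833.
0.125² = 0.015625 is still above 3/833 but 0.125³ = 0.001953125 is at or below it, so n = 3.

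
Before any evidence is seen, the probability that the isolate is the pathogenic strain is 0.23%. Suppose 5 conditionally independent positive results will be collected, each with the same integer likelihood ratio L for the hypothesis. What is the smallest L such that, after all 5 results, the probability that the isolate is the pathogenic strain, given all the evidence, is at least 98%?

Prior odds = 0.0023/0.9977 = 23/9977.
Target odds = 0.98/0.02 = 49.
Need L⁵ ≥ 49 ÷ (23/9977) = 488873/23.
7⁵ = 16807 < 488873/23 ≤ 32768 = 8⁵, so L = 8.

8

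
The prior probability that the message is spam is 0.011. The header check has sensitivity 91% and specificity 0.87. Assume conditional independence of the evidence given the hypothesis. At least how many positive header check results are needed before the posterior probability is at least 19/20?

4

Prior odds: 0.011 ÷ 0.989 = 11/989.
False-positive rate = 1 − 0.87 = 0.13; likelihood ratio of a positive = 0.91/0.13 = 7.
Target posterior odds = 0.95/0.05 = 19.
Need (11/989) × 7ⁿ ≥ 19, i.e. 7ⁿ ≥ 18791/11.
7³ = 343 falls short of 18791/11 but 7⁴ = 2401 reaches it, so n = 4.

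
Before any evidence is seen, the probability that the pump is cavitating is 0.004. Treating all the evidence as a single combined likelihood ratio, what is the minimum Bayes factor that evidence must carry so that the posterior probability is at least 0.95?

4731

Prior odds = 0.004/0.996 = 1/249.
Target odds = 0.95/0.05 = 19.
Required Bayes factor = 19 ÷ (1/249) = 4731.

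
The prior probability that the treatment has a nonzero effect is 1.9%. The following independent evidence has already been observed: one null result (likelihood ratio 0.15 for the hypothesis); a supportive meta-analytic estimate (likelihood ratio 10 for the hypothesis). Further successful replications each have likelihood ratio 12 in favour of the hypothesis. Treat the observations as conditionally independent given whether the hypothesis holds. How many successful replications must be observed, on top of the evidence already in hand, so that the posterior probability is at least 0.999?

Prior odds = 0.019/0.981 = 19/981.
Combined Bayes factor of the evidence already in hand = 0.15 × 10 = 1.5.
Odds after that evidence = (19/981) × 1.5 = 19/654.
Target odds = 0.999/0.001 = 999.
Need 12ⁿ ≥ 999 ÷ (19/654) = 653346/19.
12⁴ = 20736 falls short of 653346/19 but 12⁵ = 248832 reaches it, so n = 5.

5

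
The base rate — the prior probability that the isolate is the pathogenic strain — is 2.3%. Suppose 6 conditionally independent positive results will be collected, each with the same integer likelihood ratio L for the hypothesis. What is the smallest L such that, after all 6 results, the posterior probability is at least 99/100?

Prior odds = 0.023/0.977 = 23/977.
Target odds = 0.99/0.01 = 99.
Need L⁶ ≥ 99 ÷ (23/977) = 96723/23.
4⁶ = 4096 < 96723/23 ≤ 15625 = 5⁶, so L = 5.

5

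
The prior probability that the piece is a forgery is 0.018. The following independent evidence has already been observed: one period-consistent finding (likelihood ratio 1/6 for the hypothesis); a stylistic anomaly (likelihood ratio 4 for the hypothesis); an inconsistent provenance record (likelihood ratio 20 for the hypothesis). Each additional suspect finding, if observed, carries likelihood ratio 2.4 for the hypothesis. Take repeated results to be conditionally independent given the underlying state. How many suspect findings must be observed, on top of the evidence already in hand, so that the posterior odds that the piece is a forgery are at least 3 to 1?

3

Prior odds = 0.018/0.982 = 9/491.
Combined Bayes factor of the evidence already in hand = (1/6) × 4 × 20 = 40/3.
Odds after that evidence = (9/491) × 40/3 = 120/491.
Target odds = 3.
Need 2.4ⁿ ≥ 3 ÷ (120/491) = 12.275.
2.4² = 5.76 falls short of 12.275 but 2.4³ = 13.824 reaches it, so n = 3.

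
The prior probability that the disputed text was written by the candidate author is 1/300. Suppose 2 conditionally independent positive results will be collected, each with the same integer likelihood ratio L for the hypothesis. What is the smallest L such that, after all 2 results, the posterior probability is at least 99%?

Prior odds = (1/300)/(299/300) = 1/299.
Target odds = 0.99/0.01 = 99.
Need L² ≥ 99 ÷ (1/299) = 29601.
172² = 29584 < 29601 ≤ 29929 = 173², so L = 173.

173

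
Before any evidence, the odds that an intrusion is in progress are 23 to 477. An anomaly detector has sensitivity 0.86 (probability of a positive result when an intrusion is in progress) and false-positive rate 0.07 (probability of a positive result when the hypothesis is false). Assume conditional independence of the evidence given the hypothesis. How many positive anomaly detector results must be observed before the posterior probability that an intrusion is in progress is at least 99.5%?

4

Prior odds = 23/477.
Likelihood ratio of a positive result = 0.86/0.07 = 86/7.
Target odds: 0.995 ÷ 0.005 = 199.
Need (23/477) × (86/7)ⁿ ≥ 199, i.e. (86/7)ⁿ ≥ 94923/23.
(86/7)³ = 636056/343 falls short of 94923/23 but (86/7)⁴ = 54700816/2401 reaches it, so n = 4.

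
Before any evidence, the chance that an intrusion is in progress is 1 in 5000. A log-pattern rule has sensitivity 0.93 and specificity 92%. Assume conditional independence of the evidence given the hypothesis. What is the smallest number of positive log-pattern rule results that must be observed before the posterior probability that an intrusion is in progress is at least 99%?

Prior odds: 0.0002 ÷ 0.9998 = 1/4999.
False-positive rate = 1 − 0.92 = 0.08; likelihood ratio of a positive = 0.93/0.08 = 11.625.
Target posterior odds = 0.99/0.01 = 99.
Need (1/4999) × 11.625ⁿ ≥ 99, i.e. 11.625ⁿ ≥ 494901.
11.625⁵ ≈212307 falls short of 494901 but 11.625⁶ ≈2.46807e+06 reaches it, so n = 6.

6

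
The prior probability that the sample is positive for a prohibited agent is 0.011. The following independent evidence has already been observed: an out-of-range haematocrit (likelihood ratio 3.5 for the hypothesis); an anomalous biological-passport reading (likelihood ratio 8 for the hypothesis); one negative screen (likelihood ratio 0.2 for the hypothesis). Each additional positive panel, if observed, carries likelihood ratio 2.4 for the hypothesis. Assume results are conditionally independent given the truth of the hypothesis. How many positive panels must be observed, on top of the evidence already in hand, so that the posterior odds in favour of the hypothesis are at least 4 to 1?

Prior odds = 0.011/0.989 = 11/989.
Combined Bayes factor of the evidence already in hand = 3.5 × 8 × 0.2 = 5.6.
Odds after that evidence = (11/989) × 5.6 = 308/4945.
Target odds = 4.
Need 2.4ⁿ ≥ 4 ÷ (308/4945) = 4945/77.
2.4⁴ = 33.1776 falls short of 4945/77 but 2.4⁵ = 79.62624 reaches it, so n = 5.

5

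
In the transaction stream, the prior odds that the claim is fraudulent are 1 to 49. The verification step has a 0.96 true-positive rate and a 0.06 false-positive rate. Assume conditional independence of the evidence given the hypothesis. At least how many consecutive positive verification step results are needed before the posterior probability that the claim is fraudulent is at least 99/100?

4

Prior odds = 1/49.
Likelihood ratio of a positive result = 0.96/0.06 = 16.
Target posterior odds = 0.99/0.01 = 99.
Require 16ⁿ ≥ 99 ÷ (1/49) = 4851.
16³ = 4096 falls short of 4851 but 16⁴ = 65536 reaches it, so n = 4.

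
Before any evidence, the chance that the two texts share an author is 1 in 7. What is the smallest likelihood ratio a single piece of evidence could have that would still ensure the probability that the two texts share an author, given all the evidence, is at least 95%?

114

Prior odds = (1/7)/(6/7) = 1/6.
Target odds = 0.95/0.05 = 19.
Required Bayes factor = 19 ÷ (1/6) = 114.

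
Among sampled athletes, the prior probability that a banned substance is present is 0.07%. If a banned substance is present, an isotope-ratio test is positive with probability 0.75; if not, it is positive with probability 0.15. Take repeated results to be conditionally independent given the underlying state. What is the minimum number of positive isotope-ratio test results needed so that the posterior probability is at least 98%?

Prior odds = 0.0007/0.9993 = 7/9993.
Likelihood ratio of a positive = 0.75/0.15 = 5.
Target odds: 0.98 ÷ 0.02 = 49.
Require 5ⁿ ≥ 49 ÷ (7/9993) = 69951.
5⁶ = 15625 falls short of 69951 but 5⁷ = 78125 reaches it, so n = 7.

7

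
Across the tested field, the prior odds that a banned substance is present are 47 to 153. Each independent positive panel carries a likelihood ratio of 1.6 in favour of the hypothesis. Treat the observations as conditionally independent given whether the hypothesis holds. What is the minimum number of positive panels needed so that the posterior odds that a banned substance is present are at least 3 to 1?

5

Prior odds = 47/153.
Likelihood ratio per positive panel = 1.6.
Target odds = 3.
Need (47/153) × 1.6ⁿ ≥ 3, i.e. 1.6ⁿ ≥ 459/47.
1.6⁴ = 6.5536 falls short of 459/47 but 1.6⁵ = 10.48576 reaches it, so n = 5.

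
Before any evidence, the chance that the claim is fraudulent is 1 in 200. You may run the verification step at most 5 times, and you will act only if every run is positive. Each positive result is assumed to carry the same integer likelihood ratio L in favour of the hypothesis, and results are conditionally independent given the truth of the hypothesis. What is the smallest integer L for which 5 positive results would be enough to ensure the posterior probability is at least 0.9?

5

Prior odds = 0.005/0.995 = 1/199.
Target odds = 0.9/0.1 = 9.
Need L⁵ ≥ 9 ÷ (1/199) = 1791.
4⁵ = 1024 < 1791 ≤ 3125 = 5⁵, so L = 5.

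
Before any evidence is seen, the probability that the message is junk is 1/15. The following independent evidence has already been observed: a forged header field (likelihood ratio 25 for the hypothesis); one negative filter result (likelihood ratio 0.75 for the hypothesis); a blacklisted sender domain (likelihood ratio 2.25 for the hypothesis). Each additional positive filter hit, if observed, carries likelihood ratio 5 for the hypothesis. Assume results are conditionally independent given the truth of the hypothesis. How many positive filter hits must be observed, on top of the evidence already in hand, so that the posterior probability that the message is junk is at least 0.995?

Prior odds = (1/15)/(14/15) = 1/14.
Combined Bayes factor of the evidence already in hand = 25 × 0.75 × 2.25 = 42.1875.
Odds after that evidence = (1/14) × 42.1875 = 675/224.
Target odds = 0.995/0.005 = 199.
Need 5ⁿ ≥ 199 ÷ (675/224) = 44576/675.
5² = 25 falls short of 44576/675 but 5³ = 125 reaches it, so n = 3.

3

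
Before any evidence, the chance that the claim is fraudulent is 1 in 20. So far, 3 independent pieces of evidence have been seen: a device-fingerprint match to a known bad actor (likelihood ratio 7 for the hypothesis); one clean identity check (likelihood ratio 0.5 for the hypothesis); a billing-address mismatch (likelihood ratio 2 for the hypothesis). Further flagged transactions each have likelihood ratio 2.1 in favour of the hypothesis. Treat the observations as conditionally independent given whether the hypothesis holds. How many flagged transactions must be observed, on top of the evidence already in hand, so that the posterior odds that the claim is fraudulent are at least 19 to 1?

6

Prior odds = 0.05/0.95 = 1/19.
Combined Bayes factor of the evidence already in hand = 7 × 0.5 × 2 = 7.
Odds after that evidence = (1/19) × 7 = 7/19.
Target odds = 19.
Need 2.1ⁿ ≥ 19 ÷ (7/19) = 361/7.
2.1⁵ = 4084101/100000 falls short of 361/7 but 2.1⁶ = 85766121/1000000 reaches it, so n = 6.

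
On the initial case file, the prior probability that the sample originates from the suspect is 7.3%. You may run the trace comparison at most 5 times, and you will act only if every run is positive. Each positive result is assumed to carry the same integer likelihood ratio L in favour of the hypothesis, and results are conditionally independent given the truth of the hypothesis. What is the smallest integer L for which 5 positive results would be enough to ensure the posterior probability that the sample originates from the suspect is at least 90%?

3

Prior odds = 0.073/0.927 = 73/927.
Target odds = 0.9/0.1 = 9.
Need L⁵ ≥ 9 ÷ (73/927) = 8343/73.
2⁵ = 32 < 8343/73 ≤ 243 = 3⁵, so L = 3.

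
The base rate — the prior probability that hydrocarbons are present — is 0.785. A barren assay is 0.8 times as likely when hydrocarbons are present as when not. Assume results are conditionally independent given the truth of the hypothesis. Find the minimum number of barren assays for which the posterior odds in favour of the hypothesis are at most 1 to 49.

24

Prior odds = 0.785/0.215 = 157/43.
Likelihood ratio per barren assay = 0.8.
Target odds = 1/49.
Need (157/43) × 0.8ⁿ ≤ 1/49, i.e. 0.8ⁿ ≤ 43/7693.
0.8²³ ≈0.00590296 is still above 43/7693 but 0.8²⁴ ≈0.00472237 is at or below it, so n = 24.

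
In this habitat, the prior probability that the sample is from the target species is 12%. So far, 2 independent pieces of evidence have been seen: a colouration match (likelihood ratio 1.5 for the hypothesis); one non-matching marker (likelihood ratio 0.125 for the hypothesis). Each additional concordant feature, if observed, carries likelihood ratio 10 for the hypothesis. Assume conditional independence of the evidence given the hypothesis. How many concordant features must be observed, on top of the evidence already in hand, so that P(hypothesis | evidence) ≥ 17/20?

Prior odds = 0.12/0.88 = 3/22.
Combined Bayes factor of the evidence already in hand = 1.5 × 0.125 = 0.1875.
Odds after that evidence = (3/22) × 0.1875 = 9/352.
Target odds = 0.85/0.15 = 17/3.
Need 10ⁿ ≥ 17/3 ÷ (9/352) = 5984/27.
10² = 100 falls short of 5984/27 but 10³ = 1000 reaches it, so n = 3.

3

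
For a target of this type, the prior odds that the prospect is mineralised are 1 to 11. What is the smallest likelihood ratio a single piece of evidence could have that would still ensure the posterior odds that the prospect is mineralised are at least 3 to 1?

Prior odds = 1/11.
Target odds = 3.
Required Bayes factor = 3 ÷ (1/11) = 33.

33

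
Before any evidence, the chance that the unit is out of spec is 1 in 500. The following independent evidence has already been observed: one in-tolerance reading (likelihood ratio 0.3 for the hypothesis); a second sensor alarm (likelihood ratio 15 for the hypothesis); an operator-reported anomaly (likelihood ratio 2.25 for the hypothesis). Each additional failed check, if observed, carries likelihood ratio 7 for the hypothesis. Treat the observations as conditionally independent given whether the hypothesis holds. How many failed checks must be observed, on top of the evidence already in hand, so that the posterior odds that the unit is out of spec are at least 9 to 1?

Prior odds = 0.002/0.998 = 1/499.
Combined Bayes factor of the evidence already in hand = 0.3 × 15 × 2.25 = 10.125.
Odds after that evidence = (1/499) × 10.125 = 81/3992.
Target odds = 9.
Need 7ⁿ ≥ 9 ÷ (81/3992) = 3992/9.
7³ = 343 falls short of 3992/9 but 7⁴ = 2401 reaches it, so n = 4.

4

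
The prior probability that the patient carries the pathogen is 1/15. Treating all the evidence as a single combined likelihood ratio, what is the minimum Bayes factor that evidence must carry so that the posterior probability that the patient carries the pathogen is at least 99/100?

1386

Prior odds = (1/15)/(14/15) = 1/14.
Target odds = 0.99/0.01 = 99.
Required Bayes factor = 99 ÷ (1/14) = 1386.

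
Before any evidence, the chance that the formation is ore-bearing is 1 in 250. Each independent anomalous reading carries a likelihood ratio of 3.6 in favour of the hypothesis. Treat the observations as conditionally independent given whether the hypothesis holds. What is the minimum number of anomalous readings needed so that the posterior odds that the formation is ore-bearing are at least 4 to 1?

6

Prior odds = 0.004/0.996 = 1/249.
Likelihood ratio per anomalous reading = 3.6.
Target odds = 4.
Require 3.6ⁿ ≥ 4 ÷ (1/249) = 996.
3.6⁵ = 604.66176 falls short of 996 but 3.6⁶ = 34012224/15625 reaches it, so n = 6.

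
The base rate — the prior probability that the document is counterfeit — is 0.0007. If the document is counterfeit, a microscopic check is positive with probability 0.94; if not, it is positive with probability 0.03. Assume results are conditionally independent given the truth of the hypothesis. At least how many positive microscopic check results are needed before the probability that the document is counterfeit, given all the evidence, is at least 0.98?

Prior odds = 0.0007/0.9993 = 7/9993.
Likelihood ratio of a positive = 0.94/0.03 = 94/3.
Target odds: 0.98 ÷ 0.02 = 49.
Need (7/9993) × (94/3)ⁿ ≥ 49, i.e. (94/3)ⁿ ≥ 69951.
(94/3)³ = 830584/27 falls short of 69951 but (94/3)⁴ = 78074896/81 reaches it, so n = 4.

4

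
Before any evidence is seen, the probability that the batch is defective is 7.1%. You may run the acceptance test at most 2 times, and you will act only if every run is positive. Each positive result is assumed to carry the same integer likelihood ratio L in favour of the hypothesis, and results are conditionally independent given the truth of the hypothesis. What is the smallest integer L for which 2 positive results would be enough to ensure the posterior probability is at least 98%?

Prior odds = 0.071/0.929 = 71/929.
Target odds = 0.98/0.02 = 49.
Need L² ≥ 49 ÷ (71/929) = 45521/71.
25² = 625 < 45521/71 ≤ 676 = 26², so L = 26.

26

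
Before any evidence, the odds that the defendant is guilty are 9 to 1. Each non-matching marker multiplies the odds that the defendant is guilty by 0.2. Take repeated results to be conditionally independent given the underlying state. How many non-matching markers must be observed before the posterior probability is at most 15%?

Prior odds = 9.
Likelihood ratio per non-matching marker = 0.2.
Target posterior odds = 0.15/0.85 = 3/17.
Need 9 × 0.2ⁿ ≤ 3/17, i.e. 0.2ⁿ ≤ 1/51.
0.2² = 0.04 is still above 1/51 but 0.2³ = 0.008 is at or below it, so n = 3.

3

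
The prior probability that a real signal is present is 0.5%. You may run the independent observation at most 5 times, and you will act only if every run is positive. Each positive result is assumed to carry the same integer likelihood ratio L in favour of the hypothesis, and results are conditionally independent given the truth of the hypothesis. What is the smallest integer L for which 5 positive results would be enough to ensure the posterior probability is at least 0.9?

Prior odds = 0.005/0.995 = 1/199.
Target odds = 0.9/0.1 = 9.
Need L⁵ ≥ 9 ÷ (1/199) = 1791.
4⁵ = 1024 < 1791 ≤ 3125 = 5⁵, so L = 5.

5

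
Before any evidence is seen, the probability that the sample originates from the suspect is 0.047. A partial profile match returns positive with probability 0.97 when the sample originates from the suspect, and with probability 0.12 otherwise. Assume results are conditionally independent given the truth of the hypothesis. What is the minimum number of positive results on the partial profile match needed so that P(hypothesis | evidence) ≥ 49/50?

4

Prior odds: 0.047 ÷ 0.953 = 47/953.
Likelihood ratio of a positive result = 0.97/0.12 = 97/12.
Target odds: 0.98 ÷ 0.02 = 49.
Require (97/12)ⁿ ≥ 49 ÷ (47/953) = 46697/47.
(97/12)³ = 912673/1728 falls short of 46697/47 but (97/12)⁴ = 88529281/20736 reaches it, so n = 4.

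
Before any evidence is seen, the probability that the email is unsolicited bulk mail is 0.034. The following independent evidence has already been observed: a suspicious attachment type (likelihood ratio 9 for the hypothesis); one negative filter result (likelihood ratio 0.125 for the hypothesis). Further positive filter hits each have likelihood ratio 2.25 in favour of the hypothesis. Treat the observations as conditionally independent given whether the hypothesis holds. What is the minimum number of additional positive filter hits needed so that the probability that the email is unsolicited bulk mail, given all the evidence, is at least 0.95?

Prior odds = 0.034/0.966 = 17/483.
Combined Bayes factor of the evidence already in hand = 9 × 0.125 = 1.125.
Odds after that evidence = (17/483) × 1.125 = 51/1288.
Target odds = 0.95/0.05 = 19.
Need 2.25ⁿ ≥ 19 ÷ (51/1288) = 24472/51.
2.25⁷ = 4782969/16384 falls short of 24472/51 but 2.25⁸ = 43046721/65536 reaches it, so n = 8.

8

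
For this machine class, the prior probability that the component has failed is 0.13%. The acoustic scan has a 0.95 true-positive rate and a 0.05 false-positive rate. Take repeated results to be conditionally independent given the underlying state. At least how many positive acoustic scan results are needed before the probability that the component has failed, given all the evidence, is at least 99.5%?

Prior odds: 0.0013 ÷ 0.9987 = 13/9987.
Likelihood ratio of a positive result = 0.95/0.05 = 19.
Target odds: 0.995 ÷ 0.005 = 199.
Need (13/9987) × 19ⁿ ≥ 199, i.e. 19ⁿ ≥ 1987413/13.
19⁴ = 130321 falls short of 1987413/13 but 19⁵ = 2476099 reaches it, so n = 5.

5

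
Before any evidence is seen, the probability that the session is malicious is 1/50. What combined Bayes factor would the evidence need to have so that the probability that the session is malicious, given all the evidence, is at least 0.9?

441

Prior odds = 0.02/0.98 = 1/49.
Target odds = 0.9/0.1 = 9.
Required Bayes factor = 9 ÷ (1/49) = 441.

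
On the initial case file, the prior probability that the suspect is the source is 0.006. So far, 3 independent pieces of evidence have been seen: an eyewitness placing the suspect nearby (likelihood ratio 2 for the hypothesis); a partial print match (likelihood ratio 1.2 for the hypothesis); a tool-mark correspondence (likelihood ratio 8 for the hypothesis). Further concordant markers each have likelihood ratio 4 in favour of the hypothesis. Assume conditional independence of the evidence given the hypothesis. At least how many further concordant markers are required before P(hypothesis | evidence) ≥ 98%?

5

Prior odds = 0.006/0.994 = 3/497.
Combined Bayes factor of the evidence already in hand = 2 × 1.2 × 8 = 19.2.
Odds after that evidence = (3/497) × 19.2 = 288/2485.
Target odds = 0.98/0.02 = 49.
Need 4ⁿ ≥ 49 ÷ (288/2485) = 121765/288.
4⁴ = 256 falls short of 121765/288 but 4⁵ = 1024 reaches it, so n = 5.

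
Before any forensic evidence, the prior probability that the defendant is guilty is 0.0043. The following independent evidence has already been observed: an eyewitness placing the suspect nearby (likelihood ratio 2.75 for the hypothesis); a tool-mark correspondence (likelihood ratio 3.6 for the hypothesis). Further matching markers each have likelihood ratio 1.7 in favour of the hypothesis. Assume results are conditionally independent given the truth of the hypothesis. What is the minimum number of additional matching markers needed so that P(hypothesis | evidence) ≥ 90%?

11

Prior odds = 0.0043/0.9957 = 43/9957.
Combined Bayes factor of the evidence already in hand = 2.75 × 3.6 = 9.9.
Odds after that evidence = (43/9957) × 9.9 = 1419/33190.
Target odds = 0.9/0.1 = 9.
Need 1.7ⁿ ≥ 9 ÷ (1419/33190) = 99570/473.
1.7¹⁰ ≈201.599 falls short of 99570/473 but 1.7¹¹ ≈342.719 reaches it, so n = 11.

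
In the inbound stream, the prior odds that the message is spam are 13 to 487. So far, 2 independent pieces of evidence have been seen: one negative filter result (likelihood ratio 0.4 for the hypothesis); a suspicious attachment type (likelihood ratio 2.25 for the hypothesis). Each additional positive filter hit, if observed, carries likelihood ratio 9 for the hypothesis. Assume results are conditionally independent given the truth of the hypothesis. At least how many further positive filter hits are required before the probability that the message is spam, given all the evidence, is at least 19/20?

4

Prior odds = 13/487.
Combined Bayes factor of the evidence already in hand = 0.4 × 2.25 = 0.9.
Odds after that evidence = (13/487) × 0.9 = 117/4870.
Target odds = 0.95/0.05 = 19.
Need 9ⁿ ≥ 19 ÷ (117/4870) = 92530/117.
9³ = 729 falls short of 92530/117 but 9⁴ = 6561 reaches it, so n = 4.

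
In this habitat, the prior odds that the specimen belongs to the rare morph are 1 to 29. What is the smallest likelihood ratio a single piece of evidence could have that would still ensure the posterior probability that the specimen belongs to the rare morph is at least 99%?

2871

Prior odds = 1/29.
Target odds = 0.99/0.01 = 99.
Required Bayes factor = 99 ÷ (1/29) = 2871.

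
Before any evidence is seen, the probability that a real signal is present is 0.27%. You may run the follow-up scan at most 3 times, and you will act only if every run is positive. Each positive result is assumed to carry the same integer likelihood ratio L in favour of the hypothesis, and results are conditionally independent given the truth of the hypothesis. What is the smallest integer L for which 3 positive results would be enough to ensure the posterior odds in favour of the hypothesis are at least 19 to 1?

20

Prior odds = 0.0027/0.9973 = 27/9973.
Target odds = 19.
Need L³ ≥ 19 ÷ (27/9973) = 189487/27.
19³ = 6859 < 189487/27 ≤ 8000 = 20³, so L = 20.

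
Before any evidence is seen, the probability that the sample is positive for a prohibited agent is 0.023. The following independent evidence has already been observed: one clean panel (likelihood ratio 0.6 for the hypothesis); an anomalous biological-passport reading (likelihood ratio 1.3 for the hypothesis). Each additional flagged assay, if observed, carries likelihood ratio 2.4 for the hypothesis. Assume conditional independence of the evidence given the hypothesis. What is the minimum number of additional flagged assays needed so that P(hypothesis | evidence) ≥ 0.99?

Prior odds = 0.023/0.977 = 23/977.
Combined Bayes factor of the evidence already in hand = 0.6 × 1.3 = 0.78.
Odds after that evidence = (23/977) × 0.78 = 897/48850.
Target odds = 0.99/0.01 = 99.
Need 2.4ⁿ ≥ 99 ÷ (897/48850) = 1612050/299.
2.4⁹ ≈2641.81 falls short of 1612050/299 but 2.4¹⁰ ≈6340.34 reaches it, so n = 10.

10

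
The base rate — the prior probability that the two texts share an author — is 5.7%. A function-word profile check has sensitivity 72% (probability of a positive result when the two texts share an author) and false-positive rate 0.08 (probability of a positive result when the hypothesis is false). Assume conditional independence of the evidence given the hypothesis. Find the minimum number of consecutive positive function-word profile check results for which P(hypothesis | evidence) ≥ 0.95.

Prior odds: 0.057 ÷ 0.943 = 57/943.
Likelihood ratio of a positive result = 0.72/0.08 = 9.
Target posterior odds = 0.95/0.05 = 19.
Require 9ⁿ ≥ 19 ÷ (57/943) = 943/3.
9² = 81 falls short of 943/3 but 9³ = 729 reaches it, so n = 3.

3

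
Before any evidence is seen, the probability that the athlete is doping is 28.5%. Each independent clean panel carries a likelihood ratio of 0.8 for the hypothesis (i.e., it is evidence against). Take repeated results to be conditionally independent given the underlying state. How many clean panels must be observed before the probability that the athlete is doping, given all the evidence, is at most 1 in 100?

17

Prior odds: 0.285 ÷ 0.715 = 57/143.
Likelihood ratio per clean panel = 0.8.
Target posterior odds = 0.01/0.99 = 1/99.
Need (57/143) × 0.8ⁿ ≤ 1/99, i.e. 0.8ⁿ ≤ 13/513.
0.8¹⁶ ≈0.0281475 is still above 13/513 but 0.8¹⁷ ≈0.022518 is at or below it, so n = 17.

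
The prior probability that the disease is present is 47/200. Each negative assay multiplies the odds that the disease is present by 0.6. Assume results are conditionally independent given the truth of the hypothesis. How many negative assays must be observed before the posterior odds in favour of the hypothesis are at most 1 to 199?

Prior odds = 0.235/0.765 = 47/153.
Likelihood ratio per negative assay = 0.6.
Target odds = 1/199.
Require 0.6ⁿ ≤ 1/199 ÷ (47/153) = 153/9353.
0.6⁸ = 6561/390625 is still above 153/9353 but 0.6⁹ = 19683/1953125 is at or below it, so n = 9.

9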